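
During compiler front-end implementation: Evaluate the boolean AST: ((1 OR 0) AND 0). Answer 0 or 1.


Step 1: Evaluate inner node
  1 OR 0 = 1
Step 2: Evaluate root node
  1 AND 0 = 0

0


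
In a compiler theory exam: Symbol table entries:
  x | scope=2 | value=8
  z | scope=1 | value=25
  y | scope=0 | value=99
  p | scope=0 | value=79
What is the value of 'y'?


Searching symbol table for 'y':
  x | scope=2 | value=8
  z | scope=1 | value=25
  y | scope=0 | value=99 <- MATCH
  p | scope=0 | value=79
Found 'y' at scope 0 with value 99

99


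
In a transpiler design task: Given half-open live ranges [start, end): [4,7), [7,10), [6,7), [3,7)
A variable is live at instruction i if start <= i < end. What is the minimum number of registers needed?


Live ranges:
  Var0: [4, 7)
  Var1: [7, 10)
  Var2: [6, 7)
  Var3: [3, 7)
Sweep-line events (position, delta, active):
  pos=3 start -> active=1
  pos=4 start -> active=2
  pos=6 start -> active=3
  pos=7 end -> active=2
  pos=7 end -> active=1
  pos=7 end -> active=0
  pos=7 start -> active=1
  pos=10 end -> active=0
Maximum simultaneous active: 3
Minimum registers needed: 3

3


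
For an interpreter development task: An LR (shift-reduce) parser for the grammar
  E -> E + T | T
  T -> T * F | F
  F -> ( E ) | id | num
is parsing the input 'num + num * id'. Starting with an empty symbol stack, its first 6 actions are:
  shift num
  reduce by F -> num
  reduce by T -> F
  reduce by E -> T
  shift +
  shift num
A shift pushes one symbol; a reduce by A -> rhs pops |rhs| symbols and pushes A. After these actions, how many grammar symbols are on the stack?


Tracking the symbol stack through each action:
  Action 1: shift 'num' : push -> stack = [num] (size 1)
  Action 2: reduce by F -> num : pop 1, push F -> stack = [F] (size 1)
  Action 3: reduce by T -> F : pop 1, push T -> stack = [T] (size 1)
  Action 4: reduce by E -> T : pop 1, push E -> stack = [E] (size 1)
  Action 5: shift '+' : push -> stack = [E, +] (size 2)
  Action 6: shift 'num' : push -> stack = [E, +, num] (size 3)
Final stack size: 3

3


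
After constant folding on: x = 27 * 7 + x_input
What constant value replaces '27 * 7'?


Identifying constant sub-expression:
  Original: x = 27 * 7 + x_input
  27 and 7 are both compile-time constants
  Evaluating: 27 * 7 = 189
  After folding: x = 189 + x_input

189


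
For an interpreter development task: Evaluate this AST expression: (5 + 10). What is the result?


Expression: (5 + 10)
Evaluating step by step:
  5 + 10 = 15
Result: 15

15


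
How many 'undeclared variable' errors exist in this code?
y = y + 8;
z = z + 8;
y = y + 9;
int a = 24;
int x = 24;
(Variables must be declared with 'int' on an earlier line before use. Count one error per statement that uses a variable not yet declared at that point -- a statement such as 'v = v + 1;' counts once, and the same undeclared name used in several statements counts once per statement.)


Scanning code line by line:
  Line 1: use 'y' -> ERROR (undeclared)
  Line 2: use 'z' -> ERROR (undeclared)
  Line 3: use 'y' -> ERROR (undeclared)
  Line 4: declare 'a' -> declared = ['a']
  Line 5: declare 'x' -> declared = ['a', 'x']
Total undeclared variable errors: 3

3


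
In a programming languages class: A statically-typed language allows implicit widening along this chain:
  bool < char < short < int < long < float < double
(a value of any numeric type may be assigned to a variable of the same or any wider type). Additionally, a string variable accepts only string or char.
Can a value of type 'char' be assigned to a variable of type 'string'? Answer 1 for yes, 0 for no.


Target variable type: string
Source value type: char
Rule: string accepts only {string, char}
  source 'char' in {string, char}? Yes
Result: 1

1


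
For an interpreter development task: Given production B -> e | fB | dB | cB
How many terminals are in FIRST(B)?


Production: B -> e | fB | dB | cB
Examining each alternative for leading terminals:
  B -> e : first terminal = 'e'
  B -> fB : first terminal = 'f'
  B -> dB : first terminal = 'd'
  B -> cB : first terminal = 'c'
FIRST(B) = {c, d, e, f}
Count: 4

4


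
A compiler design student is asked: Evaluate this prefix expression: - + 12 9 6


Parsing prefix expression: - + 12 9 6
Step 1: Innermost operation '+ 12 9'
  12 + 9 = 21
Step 2: Outer operation '- [21] 6'
  21 - 6 = 15

15


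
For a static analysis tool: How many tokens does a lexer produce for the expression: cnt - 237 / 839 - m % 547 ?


Scanning 'cnt - 237 / 839 - m % 547'
Token 1: 'cnt' -> identifier
Token 2: '-' -> operator
Token 3: '237' -> integer_literal
Token 4: '/' -> operator
Token 5: '839' -> integer_literal
Token 6: '-' -> operator
Token 7: 'm' -> identifier
Token 8: '%' -> operator
Token 9: '547' -> integer_literal
Total tokens: 9

9


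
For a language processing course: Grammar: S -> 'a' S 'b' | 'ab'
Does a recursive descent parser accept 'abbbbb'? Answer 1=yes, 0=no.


Grammar accepts strings of the form a^n b^n (n >= 1)
Word: 'abbbbb'
Counting: 1 a's and 5 b's
Check: 1 == 5? No
Mismatch: a-count != b-count
Rejected

0


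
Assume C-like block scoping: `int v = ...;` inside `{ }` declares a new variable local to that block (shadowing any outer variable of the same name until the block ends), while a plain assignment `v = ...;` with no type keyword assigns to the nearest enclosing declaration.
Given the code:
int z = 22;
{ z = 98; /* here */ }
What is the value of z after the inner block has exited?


Analyzing scoping rules:
Outer scope: declares z = 22
Inner block: 'z = 98;' has no type keyword, so it is an assignment to the outer z (no shadowing)
The assignment changed the outer variable itself, so the new value persists after the block -> 98
Result: 98

98


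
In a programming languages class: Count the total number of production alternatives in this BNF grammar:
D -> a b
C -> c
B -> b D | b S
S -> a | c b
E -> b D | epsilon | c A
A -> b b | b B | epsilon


Counting alternatives per rule:
  D: 1 alternative(s)
  C: 1 alternative(s)
  B: 2 alternative(s)
  S: 2 alternative(s)
  E: 3 alternative(s)
  A: 3 alternative(s)
Sum: 1 + 1 + 2 + 2 + 3 + 3 = 12

12


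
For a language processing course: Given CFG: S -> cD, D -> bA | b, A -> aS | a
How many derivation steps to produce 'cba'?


Grammar: S -> cD, D -> bA | b, A -> aS | a
Deriving 'cba':
Step 1: S -> cD => cD
Step 2: D -> bA => cbA
Step 3: A -> a => cba
Total derivation steps: 3

3


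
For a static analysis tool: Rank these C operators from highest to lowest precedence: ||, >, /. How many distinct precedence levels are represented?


Looking up precedence for each operator:
  || -> precedence 1
  > -> precedence 4
  / -> precedence 6
Sorted highest to lowest: /, >, ||
Distinct precedence values: [6, 4, 1]
Number of distinct levels: 3

3


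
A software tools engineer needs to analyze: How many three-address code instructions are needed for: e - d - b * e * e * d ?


Expression: e - d - b * e * e * d
Generating three-address code (respecting * over +/- precedence):
  Instruction 1: t1 = b * e
  Instruction 2: t2 = t1 * e
  Instruction 3: t3 = t2 * d
  Instruction 4: t4 = e - d
  Instruction 5: t5 = t4 - t3
Total instructions: 5

5


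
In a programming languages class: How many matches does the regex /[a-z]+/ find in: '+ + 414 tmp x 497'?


Pattern: /[a-z]+/ (identifiers)
Input: '+ + 414 tmp x 497'
Scanning for matches:
  Match 1: 'tmp'
  Match 2: 'x'
Total matches: 2

2


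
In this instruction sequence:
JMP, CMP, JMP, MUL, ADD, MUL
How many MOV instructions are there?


Scanning instruction sequence for MOV:
  Position 1: JMP
  Position 2: CMP
  Position 3: JMP
  Position 4: MUL
  Position 5: ADD
  Position 6: MUL
Matches at positions: []
Total MOV count: 0

0


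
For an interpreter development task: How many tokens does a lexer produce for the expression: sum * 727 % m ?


Scanning 'sum * 727 % m'
Token 1: 'sum' -> identifier
Token 2: '*' -> operator
Token 3: '727' -> integer_literal
Token 4: '%' -> operator
Token 5: 'm' -> identifier
Total tokens: 5

5


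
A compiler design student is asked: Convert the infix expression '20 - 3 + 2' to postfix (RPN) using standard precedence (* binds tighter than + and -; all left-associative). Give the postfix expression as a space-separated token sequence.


Applying the shunting-yard algorithm:
  Operand 20 -> output
  Push '-' onto operator stack -> op-stack: [-]
  Operand 3 -> output
  See '+' (prec 1); top '-' (prec 1) >= it -> pop '-' to output
  Push '+' onto operator stack -> op-stack: [+]
  Operand 2 -> output
  End of input: pop '+' to output
Postfix result: 20 3 - 2 +

20 3 - 2 +


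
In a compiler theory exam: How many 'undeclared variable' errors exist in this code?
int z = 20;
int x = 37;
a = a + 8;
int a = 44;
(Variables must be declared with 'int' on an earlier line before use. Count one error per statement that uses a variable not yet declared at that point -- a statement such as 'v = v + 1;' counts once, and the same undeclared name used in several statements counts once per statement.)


Scanning code line by line:
  Line 1: declare 'z' -> declared = ['z']
  Line 2: declare 'x' -> declared = ['x', 'z']
  Line 3: use 'a' -> ERROR (undeclared)
  Line 4: declare 'a' -> declared = ['a', 'x', 'z']
Total undeclared variable errors: 1

1


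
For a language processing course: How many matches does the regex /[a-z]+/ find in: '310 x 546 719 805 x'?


Pattern: /[a-z]+/ (identifiers)
Input: '310 x 546 719 805 x'
Scanning for matches:
  Match 1: 'x'
  Match 2: 'x'
Total matches: 2

2


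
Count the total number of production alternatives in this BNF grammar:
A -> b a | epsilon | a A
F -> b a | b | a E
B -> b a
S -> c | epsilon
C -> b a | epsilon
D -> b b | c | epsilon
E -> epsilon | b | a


Counting alternatives per rule:
  A: 3 alternative(s)
  F: 3 alternative(s)
  B: 1 alternative(s)
  S: 2 alternative(s)
  C: 2 alternative(s)
  D: 3 alternative(s)
  E: 3 alternative(s)
Sum: 3 + 3 + 1 + 2 + 2 + 3 + 3 = 17

17


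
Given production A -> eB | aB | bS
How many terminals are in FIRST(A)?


Production: A -> eB | aB | bS
Examining each alternative for leading terminals:
  A -> eB : first terminal = 'e'
  A -> aB : first terminal = 'a'
  A -> bS : first terminal = 'b'
FIRST(A) = {a, b, e}
Count: 3

3


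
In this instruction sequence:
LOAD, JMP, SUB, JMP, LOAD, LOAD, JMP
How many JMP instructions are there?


Scanning instruction sequence for JMP:
  Position 1: LOAD
  Position 2: JMP <- MATCH
  Position 3: SUB
  Position 4: JMP <- MATCH
  Position 5: LOAD
  Position 6: LOAD
  Position 7: JMP <- MATCH
Matches at positions: [2, 4, 7]
Total JMP count: 3

3


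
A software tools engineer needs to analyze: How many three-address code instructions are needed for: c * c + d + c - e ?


Expression: c * c + d + c - e
Generating three-address code (respecting * over +/- precedence):
  Instruction 1: t1 = c * c
  Instruction 2: t2 = t1 + d
  Instruction 3: t3 = t2 + c
  Instruction 4: t4 = t3 - e
Total instructions: 4

4


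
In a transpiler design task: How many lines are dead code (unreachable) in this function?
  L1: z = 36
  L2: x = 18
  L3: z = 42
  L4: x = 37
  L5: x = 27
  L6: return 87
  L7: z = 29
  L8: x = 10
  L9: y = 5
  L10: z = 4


Analyzing control flow:
  L1: reachable (before return)
  L2: reachable (before return)
  L3: reachable (before return)
  L4: reachable (before return)
  L5: reachable (before return)
  L6: reachable (return statement)
  L7: DEAD (after return at L6)
  L8: DEAD (after return at L6)
  L9: DEAD (after return at L6)
  L10: DEAD (after return at L6)
Return at L6, total lines = 10
Dead lines: L7 through L10
Count: 4

4


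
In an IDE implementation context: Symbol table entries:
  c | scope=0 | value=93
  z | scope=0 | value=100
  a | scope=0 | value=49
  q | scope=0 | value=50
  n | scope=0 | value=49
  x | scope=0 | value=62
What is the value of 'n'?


Searching symbol table for 'n':
  c | scope=0 | value=93
  z | scope=0 | value=100
  a | scope=0 | value=49
  q | scope=0 | value=50
  n | scope=0 | value=49 <- MATCH
  x | scope=0 | value=62
Found 'n' at scope 0 with value 49

49


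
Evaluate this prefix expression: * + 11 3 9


Parsing prefix expression: * + 11 3 9
Step 1: Innermost operation '+ 11 3'
  11 + 3 = 14
Step 2: Outer operation '* [14] 9'
  14 * 9 = 126

126


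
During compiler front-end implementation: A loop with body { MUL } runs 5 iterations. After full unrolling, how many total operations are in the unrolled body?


Loop body operations: MUL (1 op per iteration)
Unrolling 5 iterations:
  Iteration 1: MUL (1 ops)
  Iteration 2: MUL (1 ops)
  Iteration 3: MUL (1 ops)
  Iteration 4: MUL (1 ops)
  Iteration 5: MUL (1 ops)
Total: 5 iterations * 1 ops/iter = 5 operations

5


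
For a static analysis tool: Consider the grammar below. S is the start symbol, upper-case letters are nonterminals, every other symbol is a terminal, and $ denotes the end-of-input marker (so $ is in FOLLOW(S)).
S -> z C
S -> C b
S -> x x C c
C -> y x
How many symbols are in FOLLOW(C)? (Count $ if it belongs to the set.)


S is the start symbol and does not occur in any rule body, so FOLLOW(S) = {$}.
Examining every occurrence of C in a rule body:
  S -> z C : C is at the right end -> add FOLLOW(S) = {$}
  S -> C b : C is followed by terminal 'b' -> add 'b'
  S -> x x C c : C is followed by terminal 'c' -> add 'c'
  C -> y x : C does not occur in the body -> contributes nothing
FOLLOW(C) = {b, c, $}
Count: 3

3


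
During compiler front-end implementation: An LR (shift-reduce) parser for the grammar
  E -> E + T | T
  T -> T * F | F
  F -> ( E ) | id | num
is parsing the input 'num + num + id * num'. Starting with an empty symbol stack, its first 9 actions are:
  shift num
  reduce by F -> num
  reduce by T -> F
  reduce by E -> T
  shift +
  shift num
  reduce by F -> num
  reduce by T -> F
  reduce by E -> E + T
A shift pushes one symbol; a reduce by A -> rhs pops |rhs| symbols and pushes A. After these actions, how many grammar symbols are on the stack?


Tracking the symbol stack through each action:
  Action 1: shift 'num' : push -> stack = [num] (size 1)
  Action 2: reduce by F -> num : pop 1, push F -> stack = [F] (size 1)
  Action 3: reduce by T -> F : pop 1, push T -> stack = [T] (size 1)
  Action 4: reduce by E -> T : pop 1, push E -> stack = [E] (size 1)
  Action 5: shift '+' : push -> stack = [E, +] (size 2)
  Action 6: shift 'num' : push -> stack = [E, +, num] (size 3)
  Action 7: reduce by F -> num : pop 1, push F -> stack = [E, +, F] (size 3)
  Action 8: reduce by T -> F : pop 1, push T -> stack = [E, +, T] (size 3)
  Action 9: reduce by E -> E + T : pop 3, push E -> stack = [E] (size 1)
Final stack size: 1

1


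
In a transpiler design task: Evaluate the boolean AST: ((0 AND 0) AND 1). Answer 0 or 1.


Step 1: Evaluate inner node
  0 AND 0 = 0
Step 2: Evaluate root node
  0 AND 1 = 0

0


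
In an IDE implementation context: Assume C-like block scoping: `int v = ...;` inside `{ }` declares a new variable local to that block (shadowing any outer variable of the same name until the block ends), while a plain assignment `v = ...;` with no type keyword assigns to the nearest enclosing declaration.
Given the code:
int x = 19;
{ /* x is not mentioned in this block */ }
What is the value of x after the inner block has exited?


Analyzing scoping rules:
Outer scope: declares x = 19
Inner block: x is neither redeclared nor assigned -> unchanged
After the block -> 19
Result: 19

19


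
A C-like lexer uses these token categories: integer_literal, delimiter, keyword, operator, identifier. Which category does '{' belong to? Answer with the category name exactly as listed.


Token: '{'
Checking categories:
  identifier: no
  integer_literal: no
  operator: no
  keyword: no
  delimiter: YES
Category: delimiter

delimiter


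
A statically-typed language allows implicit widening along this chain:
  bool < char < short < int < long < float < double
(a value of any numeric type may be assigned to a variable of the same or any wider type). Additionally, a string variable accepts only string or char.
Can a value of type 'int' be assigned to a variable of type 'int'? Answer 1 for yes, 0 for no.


Target variable type: int
Source value type: int
Numeric ranks: int=3, int=3
Widening allowed iff rank(source) <= rank(target): 3 <= 3? Yes
Result: 1

1


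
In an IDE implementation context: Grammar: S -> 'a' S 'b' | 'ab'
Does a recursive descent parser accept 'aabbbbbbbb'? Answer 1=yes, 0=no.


Grammar accepts strings of the form a^n b^n (n >= 1)
Word: 'aabbbbbbbb'
Counting: 2 a's and 8 b's
Check: 2 == 8? No
Mismatch: a-count != b-count
Rejected

0


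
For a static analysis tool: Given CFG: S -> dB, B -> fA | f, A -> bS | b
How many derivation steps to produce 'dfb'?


Grammar: S -> dB, B -> fA | f, A -> bS | b
Deriving 'dfb':
Step 1: S -> dB => dB
Step 2: B -> fA => dfA
Step 3: A -> b => dfb
Total derivation steps: 3

3


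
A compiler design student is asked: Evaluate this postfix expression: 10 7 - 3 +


Processing tokens left to right:
Push 10, Push 7
Pop 10 and 7, compute 10 - 7 = 3, push 3
Push 3
Pop 3 and 3, compute 3 + 3 = 6, push 6
Stack result: 6

6


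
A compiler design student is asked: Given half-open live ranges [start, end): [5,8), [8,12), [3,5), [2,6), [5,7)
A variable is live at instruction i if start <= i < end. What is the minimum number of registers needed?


Live ranges:
  Var0: [5, 8)
  Var1: [8, 12)
  Var2: [3, 5)
  Var3: [2, 6)
  Var4: [5, 7)
Sweep-line events (position, delta, active):
  pos=2 start -> active=1
  pos=3 start -> active=2
  pos=5 end -> active=1
  pos=5 start -> active=2
  pos=5 start -> active=3
  pos=6 end -> active=2
  pos=7 end -> active=1
  pos=8 end -> active=0
  pos=8 start -> active=1
  pos=12 end -> active=0
Maximum simultaneous active: 3
Minimum registers needed: 3

3


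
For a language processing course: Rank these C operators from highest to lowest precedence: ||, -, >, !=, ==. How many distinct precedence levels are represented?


Looking up precedence for each operator:
  || -> precedence 1
  - -> precedence 5
  > -> precedence 4
  != -> precedence 3
  == -> precedence 3
Sorted highest to lowest: -, >, !=, ==, ||
Distinct precedence values: [5, 4, 3, 1]
Number of distinct levels: 4

4


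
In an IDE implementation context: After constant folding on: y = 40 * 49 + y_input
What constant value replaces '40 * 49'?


Identifying constant sub-expression:
  Original: y = 40 * 49 + y_input
  40 and 49 are both compile-time constants
  Evaluating: 40 * 49 = 1960
  After folding: y = 1960 + y_input

1960


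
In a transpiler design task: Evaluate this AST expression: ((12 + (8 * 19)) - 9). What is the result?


Expression: ((12 + (8 * 19)) - 9)
Evaluating step by step:
  8 * 19 = 152
  12 + 152 = 164
  164 - 9 = 155
Result: 155

155


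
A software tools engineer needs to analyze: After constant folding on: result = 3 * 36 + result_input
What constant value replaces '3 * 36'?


Identifying constant sub-expression:
  Original: result = 3 * 36 + result_input
  3 and 36 are both compile-time constants
  Evaluating: 3 * 36 = 108
  After folding: result = 108 + result_input

108


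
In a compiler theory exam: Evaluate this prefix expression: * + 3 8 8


Parsing prefix expression: * + 3 8 8
Step 1: Innermost operation '+ 3 8'
  3 + 8 = 11
Step 2: Outer operation '* [11] 8'
  11 * 8 = 88

88


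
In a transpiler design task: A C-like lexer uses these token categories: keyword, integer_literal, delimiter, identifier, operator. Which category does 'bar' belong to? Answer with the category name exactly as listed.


Token: 'bar'
Checking categories:
  identifier: YES
  integer_literal: no
  operator: no
  keyword: no
  delimiter: no
Category: identifier

identifier


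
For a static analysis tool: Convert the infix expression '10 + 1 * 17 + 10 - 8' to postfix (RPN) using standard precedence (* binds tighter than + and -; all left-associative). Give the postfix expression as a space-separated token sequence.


Applying the shunting-yard algorithm:
  Operand 10 -> output
  Push '+' onto operator stack -> op-stack: [+]
  Operand 1 -> output
  Push '*' onto operator stack -> op-stack: [+, *]
  Operand 17 -> output
  See '+' (prec 1); top '*' (prec 2) >= it -> pop '*' to output
  See '+' (prec 1); top '+' (prec 1) >= it -> pop '+' to output
  Push '+' onto operator stack -> op-stack: [+]
  Operand 10 -> output
  See '-' (prec 1); top '+' (prec 1) >= it -> pop '+' to output
  Push '-' onto operator stack -> op-stack: [-]
  Operand 8 -> output
  End of input: pop '-' to output
Postfix result: 10 1 17 * + 10 + 8 -

10 1 17 * + 10 + 8 -


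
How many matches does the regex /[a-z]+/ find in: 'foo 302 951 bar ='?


Pattern: /[a-z]+/ (identifiers)
Input: 'foo 302 951 bar ='
Scanning for matches:
  Match 1: 'foo'
  Match 2: 'bar'
Total matches: 2

2


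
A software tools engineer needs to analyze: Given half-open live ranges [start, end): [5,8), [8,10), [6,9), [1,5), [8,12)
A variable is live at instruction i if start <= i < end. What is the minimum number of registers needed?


Live ranges:
  Var0: [5, 8)
  Var1: [8, 10)
  Var2: [6, 9)
  Var3: [1, 5)
  Var4: [8, 12)
Sweep-line events (position, delta, active):
  pos=1 start -> active=1
  pos=5 end -> active=0
  pos=5 start -> active=1
  pos=6 start -> active=2
  pos=8 end -> active=1
  pos=8 start -> active=2
  pos=8 start -> active=3
  pos=9 end -> active=2
  pos=10 end -> active=1
  pos=12 end -> active=0
Maximum simultaneous active: 3
Minimum registers needed: 3

3


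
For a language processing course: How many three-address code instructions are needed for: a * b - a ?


Expression: a * b - a
Generating three-address code (respecting * over +/- precedence):
  Instruction 1: t1 = a * b
  Instruction 2: t2 = t1 - a
Total instructions: 2

2


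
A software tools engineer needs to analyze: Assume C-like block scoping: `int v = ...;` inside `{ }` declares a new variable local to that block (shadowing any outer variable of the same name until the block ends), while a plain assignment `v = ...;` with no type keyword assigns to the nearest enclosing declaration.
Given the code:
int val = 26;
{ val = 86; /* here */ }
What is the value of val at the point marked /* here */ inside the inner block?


Analyzing scoping rules:
Outer scope: declares val = 26
Inner block: 'val = 86;' has no type keyword, so it is an assignment to the outer val (no shadowing)
Inside the block, after the assignment -> 86
Result: 86

86


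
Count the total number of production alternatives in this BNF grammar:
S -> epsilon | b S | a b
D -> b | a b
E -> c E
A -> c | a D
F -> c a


Counting alternatives per rule:
  S: 3 alternative(s)
  D: 2 alternative(s)
  E: 1 alternative(s)
  A: 2 alternative(s)
  F: 1 alternative(s)
Sum: 3 + 2 + 1 + 2 + 1 = 9

9


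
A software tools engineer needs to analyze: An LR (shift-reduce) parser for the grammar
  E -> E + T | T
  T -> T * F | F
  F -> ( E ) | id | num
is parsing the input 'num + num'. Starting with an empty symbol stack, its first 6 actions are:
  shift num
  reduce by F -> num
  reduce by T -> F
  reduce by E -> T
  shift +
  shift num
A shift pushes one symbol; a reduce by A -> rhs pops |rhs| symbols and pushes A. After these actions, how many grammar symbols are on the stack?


Tracking the symbol stack through each action:
  Action 1: shift 'num' : push -> stack = [num] (size 1)
  Action 2: reduce by F -> num : pop 1, push F -> stack = [F] (size 1)
  Action 3: reduce by T -> F : pop 1, push T -> stack = [T] (size 1)
  Action 4: reduce by E -> T : pop 1, push E -> stack = [E] (size 1)
  Action 5: shift '+' : push -> stack = [E, +] (size 2)
  Action 6: shift 'num' : push -> stack = [E, +, num] (size 3)
Final stack size: 3

3


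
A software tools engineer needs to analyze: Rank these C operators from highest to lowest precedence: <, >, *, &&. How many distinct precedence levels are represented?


Looking up precedence for each operator:
  < -> precedence 4
  > -> precedence 4
  * -> precedence 6
  && -> precedence 2
Sorted highest to lowest: *, <, >, &&
Distinct precedence values: [6, 4, 2]
Number of distinct levels: 3

3


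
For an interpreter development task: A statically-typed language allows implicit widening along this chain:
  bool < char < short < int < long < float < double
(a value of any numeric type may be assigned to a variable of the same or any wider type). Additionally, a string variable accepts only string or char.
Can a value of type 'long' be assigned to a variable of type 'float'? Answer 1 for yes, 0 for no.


Target variable type: float
Source value type: long
Numeric ranks: long=4, float=5
Widening allowed iff rank(source) <= rank(target): 4 <= 5? Yes
Result: 1

1


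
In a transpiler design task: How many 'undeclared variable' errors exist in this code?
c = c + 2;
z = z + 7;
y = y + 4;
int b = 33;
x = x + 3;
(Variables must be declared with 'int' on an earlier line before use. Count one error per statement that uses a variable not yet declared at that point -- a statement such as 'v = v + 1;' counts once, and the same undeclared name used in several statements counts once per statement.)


Scanning code line by line:
  Line 1: use 'c' -> ERROR (undeclared)
  Line 2: use 'z' -> ERROR (undeclared)
  Line 3: use 'y' -> ERROR (undeclared)
  Line 4: declare 'b' -> declared = ['b']
  Line 5: use 'x' -> ERROR (undeclared)
Total undeclared variable errors: 4

4


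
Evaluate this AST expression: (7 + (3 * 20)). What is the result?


Expression: (7 + (3 * 20))
Evaluating step by step:
  3 * 20 = 60
  7 + 60 = 67
Result: 67

67


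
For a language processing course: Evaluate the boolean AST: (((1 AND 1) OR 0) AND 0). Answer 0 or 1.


Step 1: Evaluate inner node
  1 AND 1 = 1
Step 2: Evaluate next node
  1 OR 0 = 1
Step 3: Evaluate root node
  1 AND 0 = 0

0


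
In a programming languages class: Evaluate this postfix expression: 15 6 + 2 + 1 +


Processing tokens left to right:
Push 15, Push 6
Pop 15 and 6, compute 15 + 6 = 21, push 21
Push 2
Pop 21 and 2, compute 21 + 2 = 23, push 23
Push 1
Pop 23 and 1, compute 23 + 1 = 24, push 24
Stack result: 24

24


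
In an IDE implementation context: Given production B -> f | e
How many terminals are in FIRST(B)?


Production: B -> f | e
Examining each alternative for leading terminals:
  B -> f : first terminal = 'f'
  B -> e : first terminal = 'e'
FIRST(B) = {e, f}
Count: 2

2


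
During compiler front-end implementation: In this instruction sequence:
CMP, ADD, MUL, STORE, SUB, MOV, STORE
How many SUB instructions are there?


Scanning instruction sequence for SUB:
  Position 1: CMP
  Position 2: ADD
  Position 3: MUL
  Position 4: STORE
  Position 5: SUB <- MATCH
  Position 6: MOV
  Position 7: STORE
Matches at positions: [5]
Total SUB count: 1

1


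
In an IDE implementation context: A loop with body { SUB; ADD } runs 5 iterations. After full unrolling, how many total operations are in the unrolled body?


Loop body operations: SUB, ADD (2 ops per iteration)
Unrolling 5 iterations:
  Iteration 1: SUB, ADD (2 ops)
  Iteration 2: SUB, ADD (2 ops)
  Iteration 3: SUB, ADD (2 ops)
  Iteration 4: SUB, ADD (2 ops)
  Iteration 5: SUB, ADD (2 ops)
Total: 5 iterations * 2 ops/iter = 10 operations

10


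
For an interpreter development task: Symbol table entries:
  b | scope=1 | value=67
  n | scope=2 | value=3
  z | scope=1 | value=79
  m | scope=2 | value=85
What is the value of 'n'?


Searching symbol table for 'n':
  b | scope=1 | value=67
  n | scope=2 | value=3 <- MATCH
  z | scope=1 | value=79
  m | scope=2 | value=85
Found 'n' at scope 2 with value 3

3


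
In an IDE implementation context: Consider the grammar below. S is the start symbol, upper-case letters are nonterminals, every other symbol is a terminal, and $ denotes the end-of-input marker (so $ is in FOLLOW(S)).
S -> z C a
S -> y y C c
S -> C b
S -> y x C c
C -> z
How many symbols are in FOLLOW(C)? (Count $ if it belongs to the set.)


S is the start symbol and does not occur in any rule body, so FOLLOW(S) = {$}.
Examining every occurrence of C in a rule body:
  S -> z C a : C is followed by terminal 'a' -> add 'a'
  S -> y y C c : C is followed by terminal 'c' -> add 'c'
  S -> C b : C is followed by terminal 'b' -> add 'b'
  S -> y x C c : C is followed by terminal 'c' -> add 'c' (already in the set)
  C -> z : C does not occur in the body -> contributes nothing
FOLLOW(C) = {a, b, c}
Count: 3

3


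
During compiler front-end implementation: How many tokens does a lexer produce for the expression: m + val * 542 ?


Scanning 'm + val * 542'
Token 1: 'm' -> identifier
Token 2: '+' -> operator
Token 3: 'val' -> identifier
Token 4: '*' -> operator
Token 5: '542' -> integer_literal
Total tokens: 5

5


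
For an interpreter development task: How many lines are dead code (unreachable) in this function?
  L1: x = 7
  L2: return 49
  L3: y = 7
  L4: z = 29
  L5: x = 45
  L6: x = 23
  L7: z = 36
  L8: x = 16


Analyzing control flow:
  L1: reachable (before return)
  L2: reachable (return statement)
  L3: DEAD (after return at L2)
  L4: DEAD (after return at L2)
  L5: DEAD (after return at L2)
  L6: DEAD (after return at L2)
  L7: DEAD (after return at L2)
  L8: DEAD (after return at L2)
Return at L2, total lines = 8
Dead lines: L3 through L8
Count: 6

6


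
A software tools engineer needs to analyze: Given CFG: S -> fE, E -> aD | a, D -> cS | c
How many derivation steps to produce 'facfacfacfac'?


Grammar: S -> fE, E -> aD | a, D -> cS | c
Deriving 'facfacfacfac':
Step 1: S -> fE => fE
Step 2: E -> aD => faD
Step 3: D -> cS => facS
Step 4: S -> fE => facfE
Step 5: E -> aD => facfaD
Step 6: D -> cS => facfacS
Step 7: S -> fE => facfacfE
Step 8: E -> aD => facfacfaD
Step 9: D -> cS => facfacfacS
Step 10: S -> fE => facfacfacfE
Step 11: E -> aD => facfacfacfaD
Step 12: D -> c => facfacfacfac
Total derivation steps: 12

12


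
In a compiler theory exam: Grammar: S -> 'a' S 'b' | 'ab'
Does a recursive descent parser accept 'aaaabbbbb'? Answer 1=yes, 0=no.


Grammar accepts strings of the form a^n b^n (n >= 1)
Word: 'aaaabbbbb'
Counting: 4 a's and 5 b's
Check: 4 == 5? No
Mismatch: a-count != b-count
Rejected

0


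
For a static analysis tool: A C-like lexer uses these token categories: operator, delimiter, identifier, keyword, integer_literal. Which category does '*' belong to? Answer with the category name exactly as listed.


Token: '*'
Checking categories:
  identifier: no
  integer_literal: no
  operator: YES
  keyword: no
  delimiter: no
Category: operator

operator


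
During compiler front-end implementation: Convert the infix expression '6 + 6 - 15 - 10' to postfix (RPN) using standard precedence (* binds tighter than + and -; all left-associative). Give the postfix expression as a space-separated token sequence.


Applying the shunting-yard algorithm:
  Operand 6 -> output
  Push '+' onto operator stack -> op-stack: [+]
  Operand 6 -> output
  See '-' (prec 1); top '+' (prec 1) >= it -> pop '+' to output
  Push '-' onto operator stack -> op-stack: [-]
  Operand 15 -> output
  See '-' (prec 1); top '-' (prec 1) >= it -> pop '-' to output
  Push '-' onto operator stack -> op-stack: [-]
  Operand 10 -> output
  End of input: pop '-' to output
Postfix result: 6 6 + 15 - 10 -

6 6 + 15 - 10 -


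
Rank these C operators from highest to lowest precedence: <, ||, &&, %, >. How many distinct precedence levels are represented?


Looking up precedence for each operator:
  < -> precedence 4
  || -> precedence 1
  && -> precedence 2
  % -> precedence 6
  > -> precedence 4
Sorted highest to lowest: %, <, >, &&, ||
Distinct precedence values: [6, 4, 2, 1]
Number of distinct levels: 4

4


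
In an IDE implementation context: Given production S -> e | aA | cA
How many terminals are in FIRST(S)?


Production: S -> e | aA | cA
Examining each alternative for leading terminals:
  S -> e : first terminal = 'e'
  S -> aA : first terminal = 'a'
  S -> cA : first terminal = 'c'
FIRST(S) = {a, c, e}
Count: 3

3


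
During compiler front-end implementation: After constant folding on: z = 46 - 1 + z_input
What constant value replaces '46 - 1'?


Identifying constant sub-expression:
  Original: z = 46 - 1 + z_input
  46 and 1 are both compile-time constants
  Evaluating: 46 - 1 = 45
  After folding: z = 45 + z_input

45


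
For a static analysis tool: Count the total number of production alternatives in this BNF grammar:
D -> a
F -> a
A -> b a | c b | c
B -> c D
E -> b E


Counting alternatives per rule:
  D: 1 alternative(s)
  F: 1 alternative(s)
  A: 3 alternative(s)
  B: 1 alternative(s)
  E: 1 alternative(s)
Sum: 1 + 1 + 3 + 1 + 1 = 7

7


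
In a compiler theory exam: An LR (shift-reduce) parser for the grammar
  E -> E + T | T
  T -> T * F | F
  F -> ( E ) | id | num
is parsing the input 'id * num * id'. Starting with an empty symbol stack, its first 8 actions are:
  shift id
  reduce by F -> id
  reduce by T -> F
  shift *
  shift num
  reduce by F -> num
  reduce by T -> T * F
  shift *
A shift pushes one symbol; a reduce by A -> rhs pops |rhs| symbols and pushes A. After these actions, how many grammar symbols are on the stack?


Tracking the symbol stack through each action:
  Action 1: shift 'id' : push -> stack = [id] (size 1)
  Action 2: reduce by F -> id : pop 1, push F -> stack = [F] (size 1)
  Action 3: reduce by T -> F : pop 1, push T -> stack = [T] (size 1)
  Action 4: shift '*' : push -> stack = [T, *] (size 2)
  Action 5: shift 'num' : push -> stack = [T, *, num] (size 3)
  Action 6: reduce by F -> num : pop 1, push F -> stack = [T, *, F] (size 3)
  Action 7: reduce by T -> T * F : pop 3, push T -> stack = [T] (size 1)
  Action 8: shift '*' : push -> stack = [T, *] (size 2)
Final stack size: 2

2


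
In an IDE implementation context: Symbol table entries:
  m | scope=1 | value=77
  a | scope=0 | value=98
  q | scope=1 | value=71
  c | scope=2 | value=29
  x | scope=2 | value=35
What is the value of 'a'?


Searching symbol table for 'a':
  m | scope=1 | value=77
  a | scope=0 | value=98 <- MATCH
  q | scope=1 | value=71
  c | scope=2 | value=29
  x | scope=2 | value=35
Found 'a' at scope 0 with value 98

98


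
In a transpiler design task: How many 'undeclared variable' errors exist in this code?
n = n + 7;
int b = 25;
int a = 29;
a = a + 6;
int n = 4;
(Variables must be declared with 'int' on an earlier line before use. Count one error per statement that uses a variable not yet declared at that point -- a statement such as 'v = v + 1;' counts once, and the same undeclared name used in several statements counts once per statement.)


Scanning code line by line:
  Line 1: use 'n' -> ERROR (undeclared)
  Line 2: declare 'b' -> declared = ['b']
  Line 3: declare 'a' -> declared = ['a', 'b']
  Line 4: use 'a' -> OK (declared)
  Line 5: declare 'n' -> declared = ['a', 'b', 'n']
Total undeclared variable errors: 1

1


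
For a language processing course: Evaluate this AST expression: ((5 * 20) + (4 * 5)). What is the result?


Expression: ((5 * 20) + (4 * 5))
Evaluating step by step:
  5 * 20 = 100
  4 * 5 = 20
  100 + 20 = 120
Result: 120

120


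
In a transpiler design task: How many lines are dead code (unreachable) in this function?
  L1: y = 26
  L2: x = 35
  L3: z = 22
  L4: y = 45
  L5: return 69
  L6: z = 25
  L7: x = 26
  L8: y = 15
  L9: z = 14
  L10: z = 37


Analyzing control flow:
  L1: reachable (before return)
  L2: reachable (before return)
  L3: reachable (before return)
  L4: reachable (before return)
  L5: reachable (return statement)
  L6: DEAD (after return at L5)
  L7: DEAD (after return at L5)
  L8: DEAD (after return at L5)
  L9: DEAD (after return at L5)
  L10: DEAD (after return at L5)
Return at L5, total lines = 10
Dead lines: L6 through L10
Count: 5

5


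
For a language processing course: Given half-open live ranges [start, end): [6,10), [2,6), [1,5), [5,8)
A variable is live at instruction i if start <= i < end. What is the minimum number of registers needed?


Live ranges:
  Var0: [6, 10)
  Var1: [2, 6)
  Var2: [1, 5)
  Var3: [5, 8)
Sweep-line events (position, delta, active):
  pos=1 start -> active=1
  pos=2 start -> active=2
  pos=5 end -> active=1
  pos=5 start -> active=2
  pos=6 end -> active=1
  pos=6 start -> active=2
  pos=8 end -> active=1
  pos=10 end -> active=0
Maximum simultaneous active: 2
Minimum registers needed: 2

2


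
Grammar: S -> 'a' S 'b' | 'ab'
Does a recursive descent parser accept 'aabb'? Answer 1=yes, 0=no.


Grammar accepts strings of the form a^n b^n (n >= 1)
Word: 'aabb'
Counting: 2 a's and 2 b's
Check: 2 == 2? Yes
Derivation (S -> aSb applied 1 time(s), then S -> ab): S => aSb => aabb
Accepted

1


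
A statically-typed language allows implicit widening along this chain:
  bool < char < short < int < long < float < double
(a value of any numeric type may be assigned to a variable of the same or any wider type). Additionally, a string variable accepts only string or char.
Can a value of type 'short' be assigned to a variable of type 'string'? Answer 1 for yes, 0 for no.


Target variable type: string
Source value type: short
Rule: string accepts only {string, char}
  source 'short' in {string, char}? No
Result: 0

0


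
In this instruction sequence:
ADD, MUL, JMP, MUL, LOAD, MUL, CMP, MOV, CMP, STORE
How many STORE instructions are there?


Scanning instruction sequence for STORE:
  Position 1: ADD
  Position 2: MUL
  Position 3: JMP
  Position 4: MUL
  Position 5: LOAD
  Position 6: MUL
  Position 7: CMP
  Position 8: MOV
  Position 9: CMP
  Position 10: STORE <- MATCH
Matches at positions: [10]
Total STORE count: 1

1


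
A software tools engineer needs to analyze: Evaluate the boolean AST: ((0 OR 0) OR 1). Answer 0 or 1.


Step 1: Evaluate inner node
  0 OR 0 = 0
Step 2: Evaluate root node
  0 OR 1 = 1

1


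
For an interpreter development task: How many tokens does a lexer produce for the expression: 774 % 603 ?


Scanning '774 % 603'
Token 1: '774' -> integer_literal
Token 2: '%' -> operator
Token 3: '603' -> integer_literal
Total tokens: 3

3


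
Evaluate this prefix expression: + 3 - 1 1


Parsing prefix expression: + 3 - 1 1
Step 1: Innermost operation '- 1 1'
  1 - 1 = 0
Step 2: Outer operation '+ 3 [0]'
  3 + 0 = 3

3


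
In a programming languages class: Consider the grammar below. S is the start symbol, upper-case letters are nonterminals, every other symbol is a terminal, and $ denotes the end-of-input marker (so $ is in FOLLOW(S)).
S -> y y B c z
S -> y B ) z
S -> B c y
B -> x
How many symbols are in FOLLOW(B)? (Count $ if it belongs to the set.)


S is the start symbol and does not occur in any rule body, so FOLLOW(S) = {$}.
Examining every occurrence of B in a rule body:
  S -> y y B c z : B is followed by terminal 'c' -> add 'c'
  S -> y B ) z : B is followed by terminal ')' -> add ')'
  S -> B c y : B is followed by terminal 'c' -> add 'c' (already in the set)
  B -> x : B does not occur in the body -> contributes nothing
FOLLOW(B) = {), c}
Count: 2

2


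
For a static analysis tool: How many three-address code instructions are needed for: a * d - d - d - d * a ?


Expression: a * d - d - d - d * a
Generating three-address code (respecting * over +/- precedence):
  Instruction 1: t1 = a * d
  Instruction 2: t2 = d * a
  Instruction 3: t3 = t1 - d
  Instruction 4: t4 = t3 - d
  Instruction 5: t5 = t4 - t2
Total instructions: 5

5


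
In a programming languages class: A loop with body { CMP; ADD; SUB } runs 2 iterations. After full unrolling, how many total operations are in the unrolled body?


Loop body operations: CMP, ADD, SUB (3 ops per iteration)
Unrolling 2 iterations:
  Iteration 1: CMP, ADD, SUB (3 ops)
  Iteration 2: CMP, ADD, SUB (3 ops)
Total: 2 iterations * 3 ops/iter = 6 operations

6


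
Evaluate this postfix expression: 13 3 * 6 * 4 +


Processing tokens left to right:
Push 13, Push 3
Pop 13 and 3, compute 13 * 3 = 39, push 39
Push 6
Pop 39 and 6, compute 39 * 6 = 234, push 234
Push 4
Pop 234 and 4, compute 234 + 4 = 238, push 238
Stack result: 238

238
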